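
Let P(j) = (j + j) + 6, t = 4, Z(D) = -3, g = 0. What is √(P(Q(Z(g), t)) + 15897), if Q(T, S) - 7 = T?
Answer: √15911 ≈ 126.14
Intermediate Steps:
Q(T, S) = 7 + T
P(j) = 6 + 2*j (P(j) = 2*j + 6 = 6 + 2*j)
√(P(Q(Z(g), t)) + 15897) = √((6 + 2*(7 - 3)) + 15897) = √((6 + 2*4) + 15897) = √((6 + 8) + 15897) = √(14 + 15897) = √15911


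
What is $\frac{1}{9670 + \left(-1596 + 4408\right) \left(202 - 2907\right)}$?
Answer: $- \frac{1}{7596790} \approx -1.3163 \cdot 10^{-7}$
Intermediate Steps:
$\frac{1}{9670 + \left(-1596 + 4408\right) \left(202 - 2907\right)} = \frac{1}{9670 + 2812 \left(-2705\right)} = \frac{1}{9670 - 7606460} = \frac{1}{-7596790} = - \frac{1}{7596790}$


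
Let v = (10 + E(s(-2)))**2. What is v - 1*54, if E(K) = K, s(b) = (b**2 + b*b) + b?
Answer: 202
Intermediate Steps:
s(b) = b + 2*b**2 (s(b) = (b**2 + b**2) + b = 2*b**2 + b = b + 2*b**2)
v = 256 (v = (10 - 2*(1 + 2*(-2)))**2 = (10 - 2*(1 - 4))**2 = (10 - 2*(-3))**2 = (10 + 6)**2 = 16**2 = 256)
v - 1*54 = 256 - 1*54 = 256 - 54 = 202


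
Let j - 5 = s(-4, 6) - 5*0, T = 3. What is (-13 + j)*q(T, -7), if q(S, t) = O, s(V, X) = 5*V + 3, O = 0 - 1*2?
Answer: 50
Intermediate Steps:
O = -2 (O = 0 - 2 = -2)
s(V, X) = 3 + 5*V
q(S, t) = -2
j = -12 (j = 5 + ((3 + 5*(-4)) - 5*0) = 5 + ((3 - 20) + 0) = 5 + (-17 + 0) = 5 - 17 = -12)
(-13 + j)*q(T, -7) = (-13 - 12)*(-2) = -25*(-2) = 50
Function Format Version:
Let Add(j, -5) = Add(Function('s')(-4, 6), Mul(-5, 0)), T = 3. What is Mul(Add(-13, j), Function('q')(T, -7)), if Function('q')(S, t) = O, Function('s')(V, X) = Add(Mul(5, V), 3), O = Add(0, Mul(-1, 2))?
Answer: 50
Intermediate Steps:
O = -2 (O = Add(0, -2) = -2)
Function('s')(V, X) = Add(3, Mul(5, V))
Function('q')(S, t) = -2
j = -12 (j = Add(5, Add(Add(3, Mul(5, -4)), Mul(-5, 0))) = Add(5, Add(Add(3, -20), 0)) = Add(5, Add(-17, 0)) = Add(5, -17) = -12)
Mul(Add(-13, j), Function('q')(T, -7)) = Mul(Add(-13, -12), -2) = Mul(-25, -2) = 50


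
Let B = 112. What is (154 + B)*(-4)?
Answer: -1064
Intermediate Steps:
(154 + B)*(-4) = (154 + 112)*(-4) = 266*(-4) = -1064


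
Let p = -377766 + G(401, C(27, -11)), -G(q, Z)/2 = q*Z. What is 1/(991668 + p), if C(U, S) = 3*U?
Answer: 1/548940 ≈ 1.8217e-6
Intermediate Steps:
G(q, Z) = -2*Z*q (G(q, Z) = -2*q*Z = -2*Z*q)
p = -442728 (p = -377766 - 2*3*27*401 = -377766 - 2*81*401 = -377766 - 64962 = -442728)
1/(991668 + p) = 1/(991668 - 442728) = 1/548940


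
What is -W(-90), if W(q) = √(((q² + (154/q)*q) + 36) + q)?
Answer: -10*√82 ≈ -90.554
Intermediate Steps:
W(q) = √(190 + q + q²) (W(q) = √(((q² + 154) + 36) + q) = √(((154 + q²) + 36) + q) = √((190 + q²) + q) = √(190 + q + q²))
-W(-90) = -√(190 - 90 + (-90)²) = -√(190 - 90 + 8100) = -√8200 = -10*√82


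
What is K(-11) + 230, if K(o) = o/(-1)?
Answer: 241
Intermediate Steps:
K(o) = -o (K(o) = o*(-1) = -o)
K(-11) + 230 = -1*(-11) + 230 = 11 + 230 = 241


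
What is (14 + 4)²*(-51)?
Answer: -16524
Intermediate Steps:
(14 + 4)²*(-51) = 18²*(-51) = 324*(-51) = -16524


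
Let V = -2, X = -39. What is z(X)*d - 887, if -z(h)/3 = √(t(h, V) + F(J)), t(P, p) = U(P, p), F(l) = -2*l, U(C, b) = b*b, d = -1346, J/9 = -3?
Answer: -887 + 4038*√58 ≈ 29866.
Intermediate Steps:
J = -27 (J = 9*(-3) = -27)
U(C, b) = b²
t(P, p) = p²
z(h) = -3*√58 (z(h) = -3*√((-2)² - 2*(-27)) = -3*√(4 + 54) = -3*√58)
z(X)*d - 887 = -3*√58*(-1346) - 887 = 4038*√58 - 887 = -887 + 4038*√58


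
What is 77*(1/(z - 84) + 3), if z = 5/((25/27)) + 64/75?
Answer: 191598/833 ≈ 230.01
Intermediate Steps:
z = 469/75 (z = 5/((25*(1/27))) + 64*(1/75) = 5/(25/27) + 64/75 = 5*(27/25) + 64/75 = 27/5 + 64/75 = 469/75 ≈ 6.2533)
77*(1/(z - 84) + 3) = 77*(1/(469/75 - 84) + 3) = 77*(1/(-5831/75) + 3) = 77*(-75/5831 + 3) = 77*(17418/5831) = 191598/833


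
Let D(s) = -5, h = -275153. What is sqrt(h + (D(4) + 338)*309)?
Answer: 4*I*sqrt(10766) ≈ 415.04*I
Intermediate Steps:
sqrt(h + (D(4) + 338)*309) = sqrt(-275153 + (-5 + 338)*309) = sqrt(-275153 + 333*309) = sqrt(-275153 + 102897) = sqrt(-172256) = 4*I*sqrt(10766)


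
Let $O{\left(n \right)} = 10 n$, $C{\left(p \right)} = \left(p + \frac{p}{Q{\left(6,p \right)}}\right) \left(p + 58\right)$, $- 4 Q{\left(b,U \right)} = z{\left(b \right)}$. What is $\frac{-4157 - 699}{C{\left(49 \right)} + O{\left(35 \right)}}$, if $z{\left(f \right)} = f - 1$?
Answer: $- \frac{24280}{6993} \approx -3.472$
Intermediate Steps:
$z{\left(f \right)} = -1 + f$
$Q{\left(b,U \right)} = \frac{1}{4} - \frac{b}{4}$ ($Q{\left(b,U \right)} = - \frac{-1 + b}{4} = \frac{1}{4} - \frac{b}{4}$)
$C{\left(p \right)} = \frac{p \left(58 + p\right)}{5}$ ($C{\left(p \right)} = \left(p + \frac{p}{\frac{1}{4} - \frac{3}{2}}\right) \left(p + 58\right) = \left(p + \frac{p}{\frac{1}{4} - \frac{3}{2}}\right) \left(58 + p\right) = \left(p + \frac{p}{- \frac{5}{4}}\right) \left(58 + p\right) = \left(p + p \left(- \frac{4}{5}\right)\right) \left(58 + p\right) = \left(p - \frac{4 p}{5}\right) \left(58 + p\right) = \frac{p}{5} \left(58 + p\right) = \frac{p \left(58 + p\right)}{5}$)
$\frac{-4157 - 699}{C{\left(49 \right)} + O{\left(35 \right)}} = \frac{-4157 - 699}{\frac{1}{5} \cdot 49 \left(58 + 49\right) + 10 \cdot 35} = - \frac{4856}{\frac{1}{5} \cdot 49 \cdot 107 + 350} = - \frac{4856}{\frac{5243}{5} + 350} = - \frac{4856}{\frac{6993}{5}} = \left(-4856\right) \frac{5}{6993} = - \frac{24280}{6993}$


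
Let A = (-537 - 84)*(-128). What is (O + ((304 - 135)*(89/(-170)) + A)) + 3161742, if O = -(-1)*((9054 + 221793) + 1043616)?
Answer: 767652769/170 ≈ 4.5156e+6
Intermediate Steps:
A = 79488 (A = -621*(-128) = 79488)
O = 1274463 (O = -(-1)*(230847 + 1043616) = -(-1)*1274463 = -1*(-1274463) = 1274463)
(O + ((304 - 135)*(89/(-170)) + A)) + 3161742 = (1274463 + ((304 - 135)*(89/(-170)) + 79488)) + 3161742 = (1274463 + (169*(89*(-1/170)) + 79488)) + 3161742 = (1274463 + (169*(-89/170) + 79488)) + 3161742 = (1274463 + (-15041/170 + 79488)) + 3161742 = (1274463 + 13497919/170) + 3161742 = 230156629/170 + 3161742 = 767652769/170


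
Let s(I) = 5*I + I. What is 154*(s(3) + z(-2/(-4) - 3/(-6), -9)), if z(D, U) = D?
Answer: 2926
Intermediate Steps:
s(I) = 6*I
154*(s(3) + z(-2/(-4) - 3/(-6), -9)) = 154*(6*3 + (-2/(-4) - 3/(-6))) = 154*(18 + (-2*(-1/4) - 3*(-1/6))) = 154*(18 + (1/2 + 1/2)) = 154*(18 + 1) = 154*19 = 2926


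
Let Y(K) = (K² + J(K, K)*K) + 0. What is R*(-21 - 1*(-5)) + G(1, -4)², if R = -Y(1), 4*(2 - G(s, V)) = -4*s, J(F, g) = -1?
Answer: 9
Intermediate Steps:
G(s, V) = 2 + s (G(s, V) = 2 - (-1)*s = 2 + s)
Y(K) = K² - K (Y(K) = (K² - K) + 0 = K² - K)
R = 0 (R = -(-1 + 1) = -0 = -1*0 = 0)
R*(-21 - 1*(-5)) + G(1, -4)² = 0*(-21 - 1*(-5)) + (2 + 1)² = 0*(-21 + 5) + 3² = 0*(-16) + 9 = 0 + 9 = 9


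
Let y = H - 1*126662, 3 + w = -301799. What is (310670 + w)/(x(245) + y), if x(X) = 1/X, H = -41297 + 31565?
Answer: -724220/11138843 ≈ -0.065017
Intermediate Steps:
w = -301802 (w = -3 - 301799 = -301802)
H = -9732
y = -136394 (y = -9732 - 1*126662 = -9732 - 126662 = -136394)
(310670 + w)/(x(245) + y) = (310670 - 301802)/(1/245 - 136394) = 8868/(1/245 - 136394) = 8868/(-33416529/245) = 8868*(-245/33416529) = -724220/11138843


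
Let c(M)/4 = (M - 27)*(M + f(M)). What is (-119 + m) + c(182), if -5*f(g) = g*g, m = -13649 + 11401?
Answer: -3996903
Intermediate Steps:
m = -2248
f(g) = -g**2/5 (f(g) = -g*g/5 = -g**2/5)
c(M) = 4*(-27 + M)*(M - M**2/5) (c(M) = 4*((M - 27)*(M - M**2/5)) = 4*((-27 + M)*(M - M**2/5)) = 4*(-27 + M)*(M - M**2/5))
(-119 + m) + c(182) = (-119 - 2248) + (4/5)*182*(-135 - 1*182**2 + 32*182) = -2367 + (4/5)*182*(-135 - 1*33124 + 5824) = -2367 + (4/5)*182*(-135 - 33124 + 5824) = -2367 + (4/5)*182*(-27435) = -2367 - 3994536 = -3996903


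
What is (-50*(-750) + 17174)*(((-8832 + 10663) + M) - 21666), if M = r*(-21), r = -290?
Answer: -751494130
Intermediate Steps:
M = 6090 (M = -290*(-21) = 6090)
(-50*(-750) + 17174)*(((-8832 + 10663) + M) - 21666) = (-50*(-750) + 17174)*(((-8832 + 10663) + 6090) - 21666) = (37500 + 17174)*((1831 + 6090) - 21666) = 54674*(7921 - 21666) = 54674*(-13745) = -751494130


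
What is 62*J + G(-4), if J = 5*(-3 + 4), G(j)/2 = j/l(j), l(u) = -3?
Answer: 938/3 ≈ 312.67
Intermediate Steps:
G(j) = -2*j/3 (G(j) = 2*(j/(-3)) = 2*(j*(-⅓)) = 2*(-j/3) = -2*j/3)
J = 5 (J = 5*1 = 5)
62*J + G(-4) = 62*5 - ⅔*(-4) = 310 + 8/3 = 938/3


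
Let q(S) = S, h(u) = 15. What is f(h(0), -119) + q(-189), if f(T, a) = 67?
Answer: -122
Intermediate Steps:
f(h(0), -119) + q(-189) = 67 - 189 = -122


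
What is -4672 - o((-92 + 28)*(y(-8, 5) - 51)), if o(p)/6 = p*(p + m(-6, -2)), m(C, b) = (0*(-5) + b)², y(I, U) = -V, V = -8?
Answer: -45511744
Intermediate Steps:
y(I, U) = 8 (y(I, U) = -1*(-8) = 8)
m(C, b) = b² (m(C, b) = (0 + b)² = b²)
o(p) = 6*p*(4 + p) (o(p) = 6*(p*(p + (-2)²)) = 6*(p*(p + 4)) = 6*(p*(4 + p)) = 6*p*(4 + p))
-4672 - o((-92 + 28)*(y(-8, 5) - 51)) = -4672 - 6*(-92 + 28)*(8 - 51)*(4 + (-92 + 28)*(8 - 51)) = -4672 - 6*(-64*(-43))*(4 - 64*(-43)) = -4672 - 6*2752*(4 + 2752) = -4672 - 6*2752*2756 = -4672 - 1*45507072 = -4672 - 45507072 = -45511744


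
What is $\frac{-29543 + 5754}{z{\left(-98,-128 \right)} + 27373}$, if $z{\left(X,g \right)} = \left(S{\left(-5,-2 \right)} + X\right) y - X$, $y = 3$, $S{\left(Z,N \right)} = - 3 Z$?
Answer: $- \frac{23789}{27222} \approx -0.87389$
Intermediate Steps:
$z{\left(X,g \right)} = 45 + 2 X$ ($z{\left(X,g \right)} = \left(\left(-3\right) \left(-5\right) + X\right) 3 - X = \left(15 + X\right) 3 - X = \left(45 + 3 X\right) - X = 45 + 2 X$)
$\frac{-29543 + 5754}{z{\left(-98,-128 \right)} + 27373} = \frac{-29543 + 5754}{\left(45 + 2 \left(-98\right)\right) + 27373} = - \frac{23789}{\left(45 - 196\right) + 27373} = - \frac{23789}{-151 + 27373} = - \frac{23789}{27222}$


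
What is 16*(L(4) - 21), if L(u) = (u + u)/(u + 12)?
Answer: -328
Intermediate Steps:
L(u) = 2*u/(12 + u) (L(u) = (2*u)/(12 + u) = 2*u/(12 + u))
16*(L(4) - 21) = 16*(2*4/(12 + 4) - 21) = 16*(2*4/16 - 21) = 16*(2*4*(1/16) - 21) = 16*(½ - 21) = 16*(-41/2) = -328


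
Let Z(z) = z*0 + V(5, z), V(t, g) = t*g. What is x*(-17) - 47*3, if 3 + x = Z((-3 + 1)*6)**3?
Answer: 3671910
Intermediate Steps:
V(t, g) = g*t
Z(z) = 5*z (Z(z) = z*0 + z*5 = 0 + 5*z = 5*z)
x = -216003 (x = -3 + (5*((-3 + 1)*6))**3 = -3 + (5*(-2*6))**3 = -3 + (5*(-12))**3 = -3 + (-60)**3 = -3 - 216000 = -216003)
x*(-17) - 47*3 = -216003*(-17) - 47*3 = 3672051 - 141 = 3671910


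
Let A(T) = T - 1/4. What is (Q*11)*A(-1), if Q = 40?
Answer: -550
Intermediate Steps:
A(T) = -¼ + T (A(T) = T - 1*¼ = T - ¼ = -¼ + T)
(Q*11)*A(-1) = (40*11)*(-¼ - 1) = 440*(-5/4) = -550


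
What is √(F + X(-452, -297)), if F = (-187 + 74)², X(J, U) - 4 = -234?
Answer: √12539 ≈ 111.98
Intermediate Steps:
X(J, U) = -230 (X(J, U) = 4 - 234 = -230)
F = 12769 (F = (-113)² = 12769)
√(F + X(-452, -297)) = √(12769 - 230) = √12539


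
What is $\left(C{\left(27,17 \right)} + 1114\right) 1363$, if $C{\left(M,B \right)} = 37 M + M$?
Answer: $2916820$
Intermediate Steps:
$C{\left(M,B \right)} = 38 M$
$\left(C{\left(27,17 \right)} + 1114\right) 1363 = \left(38 \cdot 27 + 1114\right) 1363 = \left(1026 + 1114\right) 1363 = 2140 \cdot 1363 = 2916820$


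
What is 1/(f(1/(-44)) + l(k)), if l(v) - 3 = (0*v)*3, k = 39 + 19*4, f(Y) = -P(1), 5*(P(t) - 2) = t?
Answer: 5/4 ≈ 1.2500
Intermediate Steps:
P(t) = 2 + t/5
f(Y) = -11/5 (f(Y) = -(2 + (1/5)*1) = -(2 + 1/5) = -1*11/5 = -11/5)
k = 115 (k = 39 + 76 = 115)
l(v) = 3 (l(v) = 3 + (0*v)*3 = 3 + 0*3 = 3 + 0 = 3)
1/(f(1/(-44)) + l(k)) = 1/(-11/5 + 3) = 1/(4/5) = 5/4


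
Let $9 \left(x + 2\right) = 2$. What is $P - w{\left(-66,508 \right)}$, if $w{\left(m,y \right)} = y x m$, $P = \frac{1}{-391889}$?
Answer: $- \frac{70076023427}{1175667} \approx -59605.0$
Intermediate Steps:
$x = - \frac{16}{9}$ ($x = -2 + \frac{1}{9} \cdot 2 = -2 + \frac{2}{9} = - \frac{16}{9} \approx -1.7778$)
$P = - \frac{1}{391889} \approx -2.5517 \cdot 10^{-6}$
$w{\left(m,y \right)} = - \frac{16 m y}{9}$ ($w{\left(m,y \right)} = y \left(- \frac{16}{9}\right) m = - \frac{16 y}{9} m = - \frac{16 m y}{9}$)
$P - w{\left(-66,508 \right)} = - \frac{1}{391889} - \left(- \frac{16}{9}\right) \left(-66\right) 508 = - \frac{1}{391889} - \frac{178816}{3} = - \frac{70076023427}{1175667}$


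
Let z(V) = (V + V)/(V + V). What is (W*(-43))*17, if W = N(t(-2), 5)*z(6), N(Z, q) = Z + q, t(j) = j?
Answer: -2193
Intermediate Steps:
z(V) = 1 (z(V) = (2*V)/((2*V)) = (2*V)*(1/(2*V)) = 1)
W = 3 (W = (-2 + 5)*1 = 3*1 = 3)
(W*(-43))*17 = (3*(-43))*17 = -129*17 = -2193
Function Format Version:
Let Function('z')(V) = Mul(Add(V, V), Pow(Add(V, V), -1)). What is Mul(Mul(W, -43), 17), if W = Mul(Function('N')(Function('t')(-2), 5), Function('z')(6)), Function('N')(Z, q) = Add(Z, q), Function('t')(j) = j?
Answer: -2193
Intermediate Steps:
Function('z')(V) = 1 (Function('z')(V) = Mul(Mul(2, V), Pow(Mul(2, V), -1)) = Mul(Mul(2, V), Mul(Rational(1, 2), Pow(V, -1))) = 1)
W = 3 (W = Mul(Add(-2, 5), 1) = Mul(3, 1) = 3)
Mul(Mul(W, -43), 17) = Mul(Mul(3, -43), 17) = Mul(-129, 17) = -2193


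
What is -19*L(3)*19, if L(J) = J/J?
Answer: -361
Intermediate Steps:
L(J) = 1
-19*L(3)*19 = -19*1*19 = -19*19 = -361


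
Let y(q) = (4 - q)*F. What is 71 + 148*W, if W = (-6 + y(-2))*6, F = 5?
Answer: 21383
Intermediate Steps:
y(q) = 20 - 5*q (y(q) = (4 - q)*5 = 20 - 5*q)
W = 144 (W = (-6 + (20 - 5*(-2)))*6 = (-6 + (20 + 10))*6 = (-6 + 30)*6 = 24*6 = 144)
71 + 148*W = 71 + 148*144 = 71 + 21312 = 21383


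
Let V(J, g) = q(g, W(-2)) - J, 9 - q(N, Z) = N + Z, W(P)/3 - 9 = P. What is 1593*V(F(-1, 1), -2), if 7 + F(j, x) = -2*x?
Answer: -1593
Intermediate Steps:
W(P) = 27 + 3*P
F(j, x) = -7 - 2*x
q(N, Z) = 9 - N - Z (q(N, Z) = 9 - (N + Z) = 9 + (-N - Z) = 9 - N - Z)
V(J, g) = -12 - J - g (V(J, g) = (9 - g - (27 + 3*(-2))) - J = (9 - g - (27 - 6)) - J = (9 - g - 1*21) - J = (9 - g - 21) - J = (-12 - g) - J = -12 - J - g)
1593*V(F(-1, 1), -2) = 1593*(-12 - (-7 - 2*1) - 1*(-2)) = 1593*(-12 - (-7 - 2) + 2) = 1593*(-12 - 1*(-9) + 2) = 1593*(-12 + 9 + 2) = 1593*(-1) = -1593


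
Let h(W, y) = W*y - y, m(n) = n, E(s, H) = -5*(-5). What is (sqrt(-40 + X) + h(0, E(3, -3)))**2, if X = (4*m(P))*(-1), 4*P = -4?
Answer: 589 - 300*I ≈ 589.0 - 300.0*I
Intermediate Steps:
E(s, H) = 25
P = -1 (P = (1/4)*(-4) = -1)
X = 4 (X = (4*(-1))*(-1) = -4*(-1) = 4)
h(W, y) = -y + W*y
(sqrt(-40 + X) + h(0, E(3, -3)))**2 = (sqrt(-40 + 4) + 25*(-1 + 0))**2 = (sqrt(-36) + 25*(-1))**2 = (6*I - 25)**2 = (-25 + 6*I)**2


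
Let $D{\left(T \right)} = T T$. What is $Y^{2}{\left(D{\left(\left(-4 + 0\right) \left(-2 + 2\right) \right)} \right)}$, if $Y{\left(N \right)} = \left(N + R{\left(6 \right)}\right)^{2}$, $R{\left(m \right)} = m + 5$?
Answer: $14641$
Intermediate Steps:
$R{\left(m \right)} = 5 + m$
$D{\left(T \right)} = T^{2}$
$Y{\left(N \right)} = \left(11 + N\right)^{2}$ ($Y{\left(N \right)} = \left(N + \left(5 + 6\right)\right)^{2} = \left(N + 11\right)^{2} = \left(11 + N\right)^{2}$)
$Y^{2}{\left(D{\left(\left(-4 + 0\right) \left(-2 + 2\right) \right)} \right)} = \left(\left(11 + \left(\left(-4 + 0\right) \left(-2 + 2\right)\right)^{2}\right)^{2}\right)^{2} = \left(\left(11 + \left(\left(-4\right) 0\right)^{2}\right)^{2}\right)^{2} = \left(\left(11 + 0^{2}\right)^{2}\right)^{2} = \left(\left(11 + 0\right)^{2}\right)^{2} = \left(11^{2}\right)^{2} = 121^{2} = 14641$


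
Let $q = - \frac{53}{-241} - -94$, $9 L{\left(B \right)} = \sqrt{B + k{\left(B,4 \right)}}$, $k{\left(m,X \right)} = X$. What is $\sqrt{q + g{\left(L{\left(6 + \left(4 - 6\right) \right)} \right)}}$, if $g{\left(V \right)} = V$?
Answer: $\frac{\sqrt{49251483 + 116162 \sqrt{2}}}{723} \approx 9.7229$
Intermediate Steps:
$L{\left(B \right)} = \frac{\sqrt{4 + B}}{9}$ ($L{\left(B \right)} = \frac{\sqrt{B + 4}}{9} = \frac{\sqrt{4 + B}}{9}$)
$q = \frac{22707}{241}$ ($q = \left(-53\right) \left(- \frac{1}{241}\right) + 94 = \frac{53}{241} + 94 = \frac{22707}{241} \approx 94.22$)
$\sqrt{q + g{\left(L{\left(6 + \left(4 - 6\right) \right)} \right)}} = \sqrt{\frac{22707}{241} + \frac{\sqrt{4 + \left(6 + \left(4 - 6\right)\right)}}{9}} = \sqrt{\frac{22707}{241} + \frac{\sqrt{4 + \left(6 - 2\right)}}{9}} = \sqrt{\frac{22707}{241} + \frac{\sqrt{4 + 4}}{9}} = \sqrt{\frac{22707}{241} + \frac{\sqrt{8}}{9}} = \sqrt{\frac{22707}{241} + \frac{2 \sqrt{2}}{9}}$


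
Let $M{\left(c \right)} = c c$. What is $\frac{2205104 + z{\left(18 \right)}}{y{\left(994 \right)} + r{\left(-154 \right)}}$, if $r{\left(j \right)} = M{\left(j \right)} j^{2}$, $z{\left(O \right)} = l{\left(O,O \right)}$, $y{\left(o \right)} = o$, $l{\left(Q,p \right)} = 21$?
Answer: $\frac{88205}{22497986} \approx 0.0039206$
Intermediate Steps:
$M{\left(c \right)} = c^{2}$
$z{\left(O \right)} = 21$
$r{\left(j \right)} = j^{4}$ ($r{\left(j \right)} = j^{2} j^{2} = j^{4}$)
$\frac{2205104 + z{\left(18 \right)}}{y{\left(994 \right)} + r{\left(-154 \right)}} = \frac{2205104 + 21}{994 + \left(-154\right)^{4}} = \frac{2205125}{994 + 562448656} = \frac{2205125}{562449650} = 2205125 \cdot \frac{1}{562449650} = \frac{88205}{22497986}$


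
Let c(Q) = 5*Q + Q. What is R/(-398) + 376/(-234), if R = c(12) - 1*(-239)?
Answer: -111211/46566 ≈ -2.3882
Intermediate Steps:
c(Q) = 6*Q
R = 311 (R = 6*12 - 1*(-239) = 72 + 239 = 311)
R/(-398) + 376/(-234) = 311/(-398) + 376/(-234) = 311*(-1/398) + 376*(-1/234) = -311/398 - 188/117 = -111211/46566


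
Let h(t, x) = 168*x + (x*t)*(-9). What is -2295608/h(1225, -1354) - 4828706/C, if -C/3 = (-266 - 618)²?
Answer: 260325609187/136758316552 ≈ 1.9035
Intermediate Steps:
C = -2344368 (C = -3*(-266 - 618)² = -3*(-884)² = -3*781456 = -2344368)
h(t, x) = 168*x - 9*t*x (h(t, x) = 168*x + (t*x)*(-9) = 168*x - 9*t*x)
-2295608/h(1225, -1354) - 4828706/C = -2295608*(-1/(4062*(56 - 3*1225))) - 4828706/(-2344368) = -2295608*(-1/(4062*(56 - 3675))) - 4828706*(-1/2344368) = -2295608/(3*(-1354)*(-3619)) + 2414353/1172184 = -2295608/14700378 + 2414353/1172184 = -2295608*1/14700378 + 2414353/1172184 = -163972/1050027 + 2414353/1172184 = 260325609187/136758316552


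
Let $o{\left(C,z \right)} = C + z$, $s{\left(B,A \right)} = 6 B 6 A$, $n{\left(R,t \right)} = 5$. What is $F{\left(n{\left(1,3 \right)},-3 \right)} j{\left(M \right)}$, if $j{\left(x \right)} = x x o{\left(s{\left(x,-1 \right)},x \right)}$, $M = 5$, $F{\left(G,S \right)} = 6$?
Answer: $-26250$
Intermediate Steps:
$s{\left(B,A \right)} = 36 A B$ ($s{\left(B,A \right)} = 36 B A = 36 A B$)
$j{\left(x \right)} = - 35 x^{3}$ ($j{\left(x \right)} = x x \left(36 \left(-1\right) x + x\right) = x^{2} \left(- 36 x + x\right) = x^{2} \left(- 35 x\right) = - 35 x^{3}$)
$F{\left(n{\left(1,3 \right)},-3 \right)} j{\left(M \right)} = 6 \left(- 35 \cdot 5^{3}\right) = 6 \left(\left(-35\right) 125\right) = 6 \left(-4375\right) = -26250$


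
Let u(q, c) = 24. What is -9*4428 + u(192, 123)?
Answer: -39828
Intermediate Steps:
-9*4428 + u(192, 123) = -9*4428 + 24 = -39852 + 24 = -39828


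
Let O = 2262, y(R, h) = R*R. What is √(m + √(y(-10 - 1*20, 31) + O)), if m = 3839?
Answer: √(3839 + √3162) ≈ 62.412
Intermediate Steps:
y(R, h) = R²
√(m + √(y(-10 - 1*20, 31) + O)) = √(3839 + √((-10 - 1*20)² + 2262)) = √(3839 + √((-10 - 20)² + 2262)) = √(3839 + √((-30)² + 2262)) = √(3839 + √(900 + 2262)) = √(3839 + √3162)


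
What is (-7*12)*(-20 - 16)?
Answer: 3024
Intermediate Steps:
(-7*12)*(-20 - 16) = -84*(-36) = 3024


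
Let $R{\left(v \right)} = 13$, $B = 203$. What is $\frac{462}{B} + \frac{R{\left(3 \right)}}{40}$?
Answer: $\frac{3017}{1160} \approx 2.6009$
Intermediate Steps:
$\frac{462}{B} + \frac{R{\left(3 \right)}}{40} = \frac{462}{203} + \frac{13}{40} = 462 \cdot \frac{1}{203} + 13 \cdot \frac{1}{40} = \frac{66}{29} + \frac{13}{40} = \frac{3017}{1160}$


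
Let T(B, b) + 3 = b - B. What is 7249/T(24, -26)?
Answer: -7249/53 ≈ -136.77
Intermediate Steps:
T(B, b) = -3 + b - B (T(B, b) = -3 + (b - B) = -3 + b - B)
7249/T(24, -26) = 7249/(-3 - 26 - 1*24) = 7249/(-3 - 26 - 24) = 7249/(-53) = 7249*(-1/53) = -7249/53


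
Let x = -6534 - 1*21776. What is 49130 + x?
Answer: 20820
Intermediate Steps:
x = -28310 (x = -6534 - 21776 = -28310)
49130 + x = 49130 - 28310 = 20820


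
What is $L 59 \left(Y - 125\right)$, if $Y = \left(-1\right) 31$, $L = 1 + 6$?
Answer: $-64428$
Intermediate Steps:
$L = 7$
$Y = -31$
$L 59 \left(Y - 125\right) = 7 \cdot 59 \left(-31 - 125\right) = 413 \left(-156\right) = -64428$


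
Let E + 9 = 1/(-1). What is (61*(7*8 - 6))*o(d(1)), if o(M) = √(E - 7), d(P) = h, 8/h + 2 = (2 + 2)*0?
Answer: 3050*I*√17 ≈ 12575.0*I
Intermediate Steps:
E = -10 (E = -9 + 1/(-1) = -9 - 1 = -10)
h = -4 (h = 8/(-2 + (2 + 2)*0) = 8/(-2 + 4*0) = 8/(-2 + 0) = 8/(-2) = 8*(-½) = -4)
d(P) = -4
o(M) = I*√17 (o(M) = √(-10 - 7) = √(-17) = I*√17)
(61*(7*8 - 6))*o(d(1)) = (61*(7*8 - 6))*(I*√17) = (61*(56 - 6))*(I*√17) = (61*50)*(I*√17) = 3050*(I*√17) = 3050*I*√17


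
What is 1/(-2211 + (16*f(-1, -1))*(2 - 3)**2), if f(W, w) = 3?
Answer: -1/2163 ≈ -0.00046232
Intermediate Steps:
1/(-2211 + (16*f(-1, -1))*(2 - 3)**2) = 1/(-2211 + (16*3)*(2 - 3)**2) = 1/(-2211 + 48*(-1)**2) = 1/(-2211 + 48*1) = 1/(-2211 + 48) = 1/(-2163) = -1/2163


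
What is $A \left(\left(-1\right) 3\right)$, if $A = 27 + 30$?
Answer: $-171$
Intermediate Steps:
$A = 57$
$A \left(\left(-1\right) 3\right) = 57 \left(\left(-1\right) 3\right) = 57 \left(-3\right) = -171$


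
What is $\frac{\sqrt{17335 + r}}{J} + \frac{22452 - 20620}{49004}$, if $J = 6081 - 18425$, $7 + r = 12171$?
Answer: $\frac{458}{12251} - \frac{\sqrt{29499}}{12344} \approx 0.023471$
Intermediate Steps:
$r = 12164$ ($r = -7 + 12171 = 12164$)
$J = -12344$ ($J = 6081 - 18425 = -12344$)
$\frac{\sqrt{17335 + r}}{J} + \frac{22452 - 20620}{49004} = \frac{\sqrt{17335 + 12164}}{-12344} + \frac{22452 - 20620}{49004} = \sqrt{29499} \left(- \frac{1}{12344}\right) + \left(22452 - 20620\right) \frac{1}{49004} = - \frac{\sqrt{29499}}{12344} + 1832 \cdot \frac{1}{49004} = - \frac{\sqrt{29499}}{12344} + \frac{458}{12251} = \frac{458}{12251} - \frac{\sqrt{29499}}{12344}$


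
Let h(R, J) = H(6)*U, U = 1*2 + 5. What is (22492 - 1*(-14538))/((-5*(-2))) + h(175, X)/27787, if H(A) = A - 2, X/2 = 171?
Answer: 102895289/27787 ≈ 3703.0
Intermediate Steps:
X = 342 (X = 2*171 = 342)
H(A) = -2 + A
U = 7 (U = 2 + 5 = 7)
h(R, J) = 28 (h(R, J) = (-2 + 6)*7 = 4*7 = 28)
(22492 - 1*(-14538))/((-5*(-2))) + h(175, X)/27787 = (22492 - 1*(-14538))/((-5*(-2))) + 28/27787 = (22492 + 14538)/10 + 28*(1/27787) = 37030*(⅒) + 28/27787 = 3703 + 28/27787 = 102895289/27787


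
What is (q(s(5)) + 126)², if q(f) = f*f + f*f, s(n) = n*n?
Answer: 1893376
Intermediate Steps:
s(n) = n²
q(f) = 2*f² (q(f) = f² + f² = 2*f²)
(q(s(5)) + 126)² = (2*(5²)² + 126)² = (2*25² + 126)² = (2*625 + 126)² = (1250 + 126)² = 1376² = 1893376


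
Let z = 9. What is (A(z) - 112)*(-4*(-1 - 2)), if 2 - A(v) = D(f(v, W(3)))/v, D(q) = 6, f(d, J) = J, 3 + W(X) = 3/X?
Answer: -1328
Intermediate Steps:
W(X) = -3 + 3/X
A(v) = 2 - 6/v
(A(z) - 112)*(-4*(-1 - 2)) = ((2 - 6/9) - 112)*(-4*(-1 - 2)) = ((2 - 6*1/9) - 112)*(-4*(-3)) = ((2 - 2/3) - 112)*12 = (4/3 - 112)*12 = -332/3*12 = -1328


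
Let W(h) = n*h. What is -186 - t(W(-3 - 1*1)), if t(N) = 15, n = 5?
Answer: -201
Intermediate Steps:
W(h) = 5*h
-186 - t(W(-3 - 1*1)) = -186 - 1*15 = -186 - 15 = -201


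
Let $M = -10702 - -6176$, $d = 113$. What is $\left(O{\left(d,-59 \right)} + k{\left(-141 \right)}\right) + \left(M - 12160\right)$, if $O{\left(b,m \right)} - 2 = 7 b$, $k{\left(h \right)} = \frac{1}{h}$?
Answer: $- \frac{2240914}{141} \approx -15893.0$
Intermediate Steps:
$O{\left(b,m \right)} = 2 + 7 b$
$M = -4526$ ($M = -10702 + 6176 = -4526$)
$\left(O{\left(d,-59 \right)} + k{\left(-141 \right)}\right) + \left(M - 12160\right) = \left(\left(2 + 7 \cdot 113\right) + \frac{1}{-141}\right) - 16686 = \left(\left(2 + 791\right) - \frac{1}{141}\right) - 16686 = \left(793 - \frac{1}{141}\right) - 16686 = \frac{111812}{141} - 16686 = - \frac{2240914}{141}$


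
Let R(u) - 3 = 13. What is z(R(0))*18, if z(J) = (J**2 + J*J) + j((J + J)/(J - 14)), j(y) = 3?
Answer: 9270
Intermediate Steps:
R(u) = 16 (R(u) = 3 + 13 = 16)
z(J) = 3 + 2*J**2 (z(J) = (J**2 + J*J) + 3 = (J**2 + J**2) + 3 = 2*J**2 + 3 = 3 + 2*J**2)
z(R(0))*18 = (3 + 2*16**2)*18 = (3 + 2*256)*18 = (3 + 512)*18 = 515*18 = 9270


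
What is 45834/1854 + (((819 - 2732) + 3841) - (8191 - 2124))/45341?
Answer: 345080948/14010369 ≈ 24.630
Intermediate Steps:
45834/1854 + (((819 - 2732) + 3841) - (8191 - 2124))/45341 = 45834*(1/1854) + ((-1913 + 3841) - 1*6067)*(1/45341) = 7639/309 + (1928 - 6067)*(1/45341) = 7639/309 - 4139*1/45341 = 7639/309 - 4139/45341 = 345080948/14010369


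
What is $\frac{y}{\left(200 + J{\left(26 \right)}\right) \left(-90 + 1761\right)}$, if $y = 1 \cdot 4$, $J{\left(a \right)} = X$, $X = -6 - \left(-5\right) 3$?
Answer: $\frac{4}{349239} \approx 1.1453 \cdot 10^{-5}$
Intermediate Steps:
$X = 9$ ($X = -6 - -15 = -6 + 15 = 9$)
$J{\left(a \right)} = 9$
$y = 4$
$\frac{y}{\left(200 + J{\left(26 \right)}\right) \left(-90 + 1761\right)} = \frac{1}{\left(200 + 9\right) \left(-90 + 1761\right)} 4 = \frac{1}{209 \cdot 1671} \cdot 4 = \frac{1}{349239} \cdot 4 = \frac{4}{349239}$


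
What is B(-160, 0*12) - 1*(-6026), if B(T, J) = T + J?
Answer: 5866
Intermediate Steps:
B(T, J) = J + T
B(-160, 0*12) - 1*(-6026) = (0*12 - 160) - 1*(-6026) = (0 - 160) + 6026 = -160 + 6026 = 5866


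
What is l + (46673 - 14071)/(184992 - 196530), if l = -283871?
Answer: -1637668100/5769 ≈ -2.8387e+5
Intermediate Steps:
l + (46673 - 14071)/(184992 - 196530) = -283871 + (46673 - 14071)/(184992 - 196530) = -283871 + 32602/(-11538) = -283871 + 32602*(-1/11538) = -283871 - 16301/5769 = -1637668100/5769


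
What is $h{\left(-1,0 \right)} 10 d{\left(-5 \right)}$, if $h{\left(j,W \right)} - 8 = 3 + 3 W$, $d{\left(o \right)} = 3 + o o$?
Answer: $3080$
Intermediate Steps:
$d{\left(o \right)} = 3 + o^{2}$
$h{\left(j,W \right)} = 11 + 3 W$ ($h{\left(j,W \right)} = 8 + \left(3 + 3 W\right) = 11 + 3 W$)
$h{\left(-1,0 \right)} 10 d{\left(-5 \right)} = \left(11 + 3 \cdot 0\right) 10 \left(3 + \left(-5\right)^{2}\right) = \left(11 + 0\right) 10 \left(3 + 25\right) = 11 \cdot 10 \cdot 28 = 110 \cdot 28 = 3080$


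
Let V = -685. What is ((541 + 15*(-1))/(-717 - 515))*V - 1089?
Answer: -490669/616 ≈ -796.54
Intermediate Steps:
((541 + 15*(-1))/(-717 - 515))*V - 1089 = ((541 + 15*(-1))/(-717 - 515))*(-685) - 1089 = ((541 - 15)/(-1232))*(-685) - 1089 = (526*(-1/1232))*(-685) - 1089 = -263/616*(-685) - 1089 = 180155/616 - 1089 = -490669/616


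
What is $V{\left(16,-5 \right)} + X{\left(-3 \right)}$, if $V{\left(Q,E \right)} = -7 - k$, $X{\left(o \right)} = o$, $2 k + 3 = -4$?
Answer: $- \frac{13}{2} \approx -6.5$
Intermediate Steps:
$k = - \frac{7}{2}$ ($k = - \frac{3}{2} + \frac{1}{2} \left(-4\right) = - \frac{3}{2} - 2 = - \frac{7}{2} \approx -3.5$)
$V{\left(Q,E \right)} = - \frac{7}{2}$ ($V{\left(Q,E \right)} = -7 - - \frac{7}{2} = -7 + \frac{7}{2} = - \frac{7}{2}$)
$V{\left(16,-5 \right)} + X{\left(-3 \right)} = - \frac{7}{2} - 3 = - \frac{13}{2}$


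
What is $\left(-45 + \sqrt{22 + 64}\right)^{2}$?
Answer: $\left(45 - \sqrt{86}\right)^{2} \approx 1276.4$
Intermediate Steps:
$\left(-45 + \sqrt{22 + 64}\right)^{2} = \left(-45 + \sqrt{86}\right)^{2}$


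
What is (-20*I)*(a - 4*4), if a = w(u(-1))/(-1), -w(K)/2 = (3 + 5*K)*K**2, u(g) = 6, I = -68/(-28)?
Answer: -802400/7 ≈ -1.1463e+5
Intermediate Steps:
I = 17/7 (I = -68*(-1/28) = 17/7 ≈ 2.4286)
w(K) = -2*K**2*(3 + 5*K) (w(K) = -2*(3 + 5*K)*K**2 = -2*K**2*(3 + 5*K))
a = 2376 (a = (6**2*(-6 - 10*6))/(-1) = (36*(-6 - 60))*(-1) = (36*(-66))*(-1) = -2376*(-1) = 2376)
(-20*I)*(a - 4*4) = (-20*17/7)*(2376 - 4*4) = -340*(2376 - 16)/7 = -340/7*2360 = -802400/7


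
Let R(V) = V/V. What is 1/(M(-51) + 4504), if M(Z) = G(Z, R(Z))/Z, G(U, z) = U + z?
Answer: 51/229754 ≈ 0.00022198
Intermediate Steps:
R(V) = 1
M(Z) = (1 + Z)/Z (M(Z) = (Z + 1)/Z = (1 + Z)/Z)
1/(M(-51) + 4504) = 1/((1 - 51)/(-51) + 4504) = 1/(-1/51*(-50) + 4504) = 1/(50/51 + 4504) = 1/(229754/51) = 51/229754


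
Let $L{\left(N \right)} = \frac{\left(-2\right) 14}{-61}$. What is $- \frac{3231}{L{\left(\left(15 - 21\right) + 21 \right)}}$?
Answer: $- \frac{197091}{28} \approx -7039.0$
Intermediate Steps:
$L{\left(N \right)} = \frac{28}{61}$ ($L{\left(N \right)} = \left(-28\right) \left(- \frac{1}{61}\right) = \frac{28}{61}$)
$- \frac{3231}{L{\left(\left(15 - 21\right) + 21 \right)}} = - \frac{3231}{\frac{28}{61}} = \left(-3231\right) \frac{61}{28} = - \frac{197091}{28}$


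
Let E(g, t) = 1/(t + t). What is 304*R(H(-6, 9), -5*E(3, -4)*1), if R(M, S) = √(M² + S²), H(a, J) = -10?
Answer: 190*√257 ≈ 3045.9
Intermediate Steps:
E(g, t) = 1/(2*t)
304*R(H(-6, 9), -5*E(3, -4)*1) = 304*√((-10)² + (-5/(2*(-4))*1)²) = 304*√(100 + (-5*(-1)/(2*4)*1)²) = 304*√(100 + (-5*(-⅛)*1)²) = 304*√(100 + ((5/8)*1)²) = 304*√(100 + (5/8)²) = 304*√(100 + 25/64) = 304*√(6425/64) = 304*(5*√257/8) = 190*√257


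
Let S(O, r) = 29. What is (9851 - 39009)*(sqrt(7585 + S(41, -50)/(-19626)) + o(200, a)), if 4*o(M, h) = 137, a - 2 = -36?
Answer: -1997323/2 - 14579*sqrt(2921588790306)/9813 ≈ -3.5381e+6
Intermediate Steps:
a = -34 (a = 2 - 36 = -34)
o(M, h) = 137/4 (o(M, h) = (1/4)*137 = 137/4)
(9851 - 39009)*(sqrt(7585 + S(41, -50)/(-19626)) + o(200, a)) = (9851 - 39009)*(sqrt(7585 + 29/(-19626)) + 137/4) = -29158*(sqrt(7585 + 29*(-1/19626)) + 137/4) = -29158*(sqrt(7585 - 29/19626) + 137/4) = -29158*(sqrt(148863181/19626) + 137/4) = -29158*(sqrt(2921588790306)/19626 + 137/4) = -29158*(137/4 + sqrt(2921588790306)/19626) = -1997323/2 - 14579*sqrt(2921588790306)/9813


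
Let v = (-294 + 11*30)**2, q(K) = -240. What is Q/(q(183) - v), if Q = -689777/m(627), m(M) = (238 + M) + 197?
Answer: 689777/1631232 ≈ 0.42286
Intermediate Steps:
m(M) = 435 + M
Q = -689777/1062 (Q = -689777/(435 + 627) = -689777/1062 ≈ -649.51)
v = 1296 (v = (-294 + 330)**2 = 36**2 = 1296)
Q/(q(183) - v) = -689777/(1062*(-240 - 1*1296)) = -689777/(1062*(-240 - 1296)) = -689777/1062/(-1536) = -689777/1062*(-1/1536) = 689777/1631232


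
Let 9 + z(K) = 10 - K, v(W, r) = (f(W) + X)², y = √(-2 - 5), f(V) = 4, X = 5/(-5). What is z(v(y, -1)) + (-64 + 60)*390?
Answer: -1568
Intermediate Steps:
X = -1 (X = 5*(-⅕) = -1)
y = I*√7 (y = √(-7) = I*√7 ≈ 2.6458*I)
v(W, r) = 9 (v(W, r) = (4 - 1)² = 3² = 9)
z(K) = 1 - K (z(K) = -9 + (10 - K) = 1 - K)
z(v(y, -1)) + (-64 + 60)*390 = (1 - 1*9) + (-64 + 60)*390 = (1 - 9) - 4*390 = -8 - 1560 = -1568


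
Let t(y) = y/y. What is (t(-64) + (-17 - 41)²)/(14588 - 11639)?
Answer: 3365/2949 ≈ 1.1411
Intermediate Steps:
t(y) = 1
(t(-64) + (-17 - 41)²)/(14588 - 11639) = (1 + (-17 - 41)²)/(14588 - 11639) = (1 + (-58)²)/2949 = (1 + 3364)*(1/2949) = 3365*(1/2949) = 3365/2949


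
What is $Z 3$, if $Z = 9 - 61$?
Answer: $-156$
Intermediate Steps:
$Z = -52$ ($Z = 9 - 61 = -52$)
$Z 3 = \left(-52\right) 3 = -156$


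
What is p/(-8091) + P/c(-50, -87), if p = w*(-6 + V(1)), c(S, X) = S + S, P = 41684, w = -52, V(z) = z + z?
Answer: -84321511/202275 ≈ -416.87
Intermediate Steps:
V(z) = 2*z
c(S, X) = 2*S
p = 208 (p = -52*(-6 + 2*1) = -52*(-6 + 2) = -52*(-4) = 208)
p/(-8091) + P/c(-50, -87) = 208/(-8091) + 41684/((2*(-50))) = 208*(-1/8091) + 41684/(-100) = -208/8091 + 41684*(-1/100) = -208/8091 - 10421/25 = -84321511/202275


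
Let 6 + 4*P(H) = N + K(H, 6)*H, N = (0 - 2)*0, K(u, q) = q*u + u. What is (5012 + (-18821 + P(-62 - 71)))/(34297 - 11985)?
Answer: 68581/89248 ≈ 0.76843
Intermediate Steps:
K(u, q) = u + q*u
N = 0 (N = -2*0 = 0)
P(H) = -3/2 + 7*H**2/4 (P(H) = -3/2 + (0 + (H*(1 + 6))*H)/4 = -3/2 + (0 + (H*7)*H)/4 = -3/2 + (0 + (7*H)*H)/4 = -3/2 + (0 + 7*H**2)/4 = -3/2 + (7*H**2)/4 = -3/2 + 7*H**2/4)
(5012 + (-18821 + P(-62 - 71)))/(34297 - 11985) = (5012 + (-18821 + (-3/2 + 7*(-62 - 71)**2/4)))/(34297 - 11985) = (5012 + (-18821 + (-3/2 + (7/4)*(-133)**2)))/22312 = (5012 + (-18821 + (-3/2 + (7/4)*17689)))*(1/22312) = (5012 + (-18821 + (-3/2 + 123823/4)))*(1/22312) = (5012 + (-18821 + 123817/4))*(1/22312) = (5012 + 48533/4)*(1/22312) = (68581/4)*(1/22312) = 68581/89248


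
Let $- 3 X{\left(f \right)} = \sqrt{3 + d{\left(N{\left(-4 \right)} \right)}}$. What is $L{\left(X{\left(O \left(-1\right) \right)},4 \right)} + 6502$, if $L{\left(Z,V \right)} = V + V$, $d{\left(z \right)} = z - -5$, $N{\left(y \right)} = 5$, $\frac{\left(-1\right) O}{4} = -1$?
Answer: $6510$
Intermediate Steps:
$O = 4$ ($O = \left(-4\right) \left(-1\right) = 4$)
$d{\left(z \right)} = 5 + z$ ($d{\left(z \right)} = z + 5 = 5 + z$)
$X{\left(f \right)} = - \frac{\sqrt{13}}{3}$ ($X{\left(f \right)} = - \frac{\sqrt{3 + \left(5 + 5\right)}}{3} = - \frac{\sqrt{3 + 10}}{3} = - \frac{\sqrt{13}}{3}$)
$L{\left(Z,V \right)} = 2 V$
$L{\left(X{\left(O \left(-1\right) \right)},4 \right)} + 6502 = 2 \cdot 4 + 6502 = 8 + 6502 = 6510$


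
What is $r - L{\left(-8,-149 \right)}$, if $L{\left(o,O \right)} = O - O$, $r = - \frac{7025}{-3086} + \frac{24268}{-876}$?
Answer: $- \frac{17184287}{675834} \approx -25.427$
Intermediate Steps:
$r = - \frac{17184287}{675834}$ ($r = \left(-7025\right) \left(- \frac{1}{3086}\right) + 24268 \left(- \frac{1}{876}\right) = \frac{7025}{3086} - \frac{6067}{219} = - \frac{17184287}{675834} \approx -25.427$)
$L{\left(o,O \right)} = 0$
$r - L{\left(-8,-149 \right)} = - \frac{17184287}{675834} - 0 = - \frac{17184287}{675834} + 0 = - \frac{17184287}{675834}$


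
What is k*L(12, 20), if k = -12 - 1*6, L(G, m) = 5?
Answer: -90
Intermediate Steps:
k = -18 (k = -12 - 6 = -18)
k*L(12, 20) = -18*5 = -90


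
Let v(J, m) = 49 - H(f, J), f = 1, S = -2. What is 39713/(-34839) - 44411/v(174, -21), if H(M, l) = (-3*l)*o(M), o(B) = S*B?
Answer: 1507720394/34664805 ≈ 43.494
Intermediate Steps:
o(B) = -2*B
H(M, l) = 6*M*l (H(M, l) = (-3*l)*(-2*M) = 6*M*l)
v(J, m) = 49 - 6*J
39713/(-34839) - 44411/v(174, -21) = 39713/(-34839) - 44411/(49 - 6*174) = 39713*(-1/34839) - 44411/(49 - 1044) = -39713/34839 - 44411/(-995) = -39713/34839 - 44411*(-1/995) = -39713/34839 + 44411/995 = 1507720394/34664805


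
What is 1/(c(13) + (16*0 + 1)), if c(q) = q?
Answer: 1/14 ≈ 0.071429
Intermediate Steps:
1/(c(13) + (16*0 + 1)) = 1/(13 + (16*0 + 1)) = 1/(13 + (0 + 1)) = 1/(13 + 1) = 1/14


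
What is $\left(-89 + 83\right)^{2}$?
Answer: $36$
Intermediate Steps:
$\left(-89 + 83\right)^{2} = \left(-6\right)^{2} = 36$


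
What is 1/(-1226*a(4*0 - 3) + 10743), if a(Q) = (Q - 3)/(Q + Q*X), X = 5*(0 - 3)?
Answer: 7/76427 ≈ 9.1591e-5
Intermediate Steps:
X = -15 (X = 5*(-3) = -15)
a(Q) = -(-3 + Q)/(14*Q) (a(Q) = (Q - 3)/(Q + Q*(-15)) = (-3 + Q)/(Q - 15*Q) = (-3 + Q)/((-14*Q)) = (-3 + Q)*(-1/(14*Q)) = -(-3 + Q)/(14*Q))
1/(-1226*a(4*0 - 3) + 10743) = 1/(-613*(3 - (4*0 - 3))/(7*(4*0 - 3)) + 10743) = 1/(-613*(3 - (0 - 3))/(7*(0 - 3)) + 10743) = 1/(-613*(3 - 1*(-3))/(7*(-3)) + 10743) = 1/(-613*(-1)*(3 + 3)/(7*3) + 10743) = 1/(-613*(-1)*6/(7*3) + 10743) = 1/(-1226*(-1/7) + 10743) = 1/(1226/7 + 10743) = 1/(76427/7) = 7/76427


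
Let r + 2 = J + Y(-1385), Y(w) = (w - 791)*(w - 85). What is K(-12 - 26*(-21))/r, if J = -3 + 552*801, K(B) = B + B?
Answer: 1068/3640867 ≈ 0.00029334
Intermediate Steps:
Y(w) = (-791 + w)*(-85 + w)
K(B) = 2*B
J = 442149 (J = -3 + 442152 = 442149)
r = 3640867 (r = -2 + (442149 + (67235 + (-1385)**2 - 876*(-1385))) = -2 + (442149 + (67235 + 1918225 + 1213260)) = -2 + (442149 + 3198720) = -2 + 3640869 = 3640867)
K(-12 - 26*(-21))/r = (2*(-12 - 26*(-21)))/3640867 = (2*(-12 + 546))*(1/3640867) = (2*534)*(1/3640867) = 1068*(1/3640867) = 1068/3640867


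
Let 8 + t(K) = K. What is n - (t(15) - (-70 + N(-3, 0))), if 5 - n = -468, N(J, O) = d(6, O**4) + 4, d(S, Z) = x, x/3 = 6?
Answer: 418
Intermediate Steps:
t(K) = -8 + K
x = 18 (x = 3*6 = 18)
d(S, Z) = 18
N(J, O) = 22 (N(J, O) = 18 + 4 = 22)
n = 473 (n = 5 - 1*(-468) = 5 + 468 = 473)
n - (t(15) - (-70 + N(-3, 0))) = 473 - ((-8 + 15) - (-70 + 22)) = 473 - (7 - 1*(-48)) = 473 - (7 + 48) = 473 - 1*55 = 473 - 55 = 418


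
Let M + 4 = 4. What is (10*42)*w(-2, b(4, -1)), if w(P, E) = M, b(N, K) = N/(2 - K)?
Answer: 0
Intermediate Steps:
M = 0 (M = -4 + 4 = 0)
w(P, E) = 0
(10*42)*w(-2, b(4, -1)) = (10*42)*0 = 420*0 = 0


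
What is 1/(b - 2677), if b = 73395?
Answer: 1/70718 ≈ 1.4141e-5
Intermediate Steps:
1/(b - 2677) = 1/(73395 - 2677) = 1/70718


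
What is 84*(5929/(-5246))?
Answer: -249018/2623 ≈ -94.936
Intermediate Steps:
84*(5929/(-5246)) = 84*(5929*(-1/5246)) = 84*(-5929/5246) = -249018/2623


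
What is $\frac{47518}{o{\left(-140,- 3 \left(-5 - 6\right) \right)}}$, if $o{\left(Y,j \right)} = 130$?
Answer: $\frac{23759}{65} \approx 365.52$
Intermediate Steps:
$\frac{47518}{o{\left(-140,- 3 \left(-5 - 6\right) \right)}} = \frac{47518}{130} = 47518 \cdot \frac{1}{130} = \frac{23759}{65}$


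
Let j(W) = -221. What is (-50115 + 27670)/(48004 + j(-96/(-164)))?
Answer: -22445/47783 ≈ -0.46973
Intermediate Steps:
(-50115 + 27670)/(48004 + j(-96/(-164))) = (-50115 + 27670)/(48004 - 221) = -22445/47783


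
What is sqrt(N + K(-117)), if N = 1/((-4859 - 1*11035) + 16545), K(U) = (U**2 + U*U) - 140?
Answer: sqrt(11543492289)/651 ≈ 165.04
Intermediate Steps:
K(U) = -140 + 2*U**2 (K(U) = (U**2 + U**2) - 140 = 2*U**2 - 140 = -140 + 2*U**2)
N = 1/651 (N = 1/((-4859 - 11035) + 16545) = 1/(-15894 + 16545) = 1/651 ≈ 0.0015361)
sqrt(N + K(-117)) = sqrt(1/651 + (-140 + 2*(-117)**2)) = sqrt(1/651 + (-140 + 2*13689)) = sqrt(1/651 + (-140 + 27378)) = sqrt(1/651 + 27238) = sqrt(17731939/651) = sqrt(11543492289)/651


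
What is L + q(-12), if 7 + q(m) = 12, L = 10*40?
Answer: 405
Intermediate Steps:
L = 400
q(m) = 5 (q(m) = -7 + 12 = 5)
L + q(-12) = 400 + 5 = 405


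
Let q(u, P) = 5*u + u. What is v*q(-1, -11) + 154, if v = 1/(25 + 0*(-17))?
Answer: 3844/25 ≈ 153.76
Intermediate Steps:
v = 1/25 (v = 1/(25 + 0) = 1/25 ≈ 0.040000)
q(u, P) = 6*u
v*q(-1, -11) + 154 = (6*(-1))/25 + 154 = (1/25)*(-6) + 154 = -6/25 + 154 = 3844/25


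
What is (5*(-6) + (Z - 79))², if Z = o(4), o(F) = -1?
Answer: 12100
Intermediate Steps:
Z = -1
(5*(-6) + (Z - 79))² = (5*(-6) + (-1 - 79))² = (-30 - 80)² = (-110)² = 12100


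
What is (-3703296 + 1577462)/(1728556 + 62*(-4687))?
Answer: -1062917/718981 ≈ -1.4784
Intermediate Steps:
(-3703296 + 1577462)/(1728556 + 62*(-4687)) = -2125834/(1728556 - 290594) = -2125834/1437962 = -2125834*1/1437962 = -1062917/718981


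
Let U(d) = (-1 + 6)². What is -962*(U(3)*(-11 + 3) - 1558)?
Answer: 1691196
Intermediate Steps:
U(d) = 25 (U(d) = 5² = 25)
-962*(U(3)*(-11 + 3) - 1558) = -962*(25*(-11 + 3) - 1558) = -962*(25*(-8) - 1558) = -962*(-200 - 1558) = -962*(-1758) = 1691196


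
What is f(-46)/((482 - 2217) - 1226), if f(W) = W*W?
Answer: -2116/2961 ≈ -0.71462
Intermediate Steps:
f(W) = W**2
f(-46)/((482 - 2217) - 1226) = (-46)**2/((482 - 2217) - 1226) = 2116/(-1735 - 1226) = 2116/(-2961) = 2116*(-1/2961) = -2116/2961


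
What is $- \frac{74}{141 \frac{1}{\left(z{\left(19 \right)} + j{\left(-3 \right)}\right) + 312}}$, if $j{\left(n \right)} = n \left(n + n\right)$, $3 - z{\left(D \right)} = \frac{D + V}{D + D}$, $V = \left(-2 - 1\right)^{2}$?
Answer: $- \frac{467162}{2679} \approx -174.38$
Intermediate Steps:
$V = 9$ ($V = \left(-3\right)^{2} = 9$)
$z{\left(D \right)} = 3 - \frac{9 + D}{2 D}$ ($z{\left(D \right)} = 3 - \frac{D + 9}{D + D} = 3 - \frac{9 + D}{2 D}$)
$j{\left(n \right)} = 2 n^{2}$ ($j{\left(n \right)} = n 2 n = 2 n^{2}$)
$- \frac{74}{141 \frac{1}{\left(z{\left(19 \right)} + j{\left(-3 \right)}\right) + 312}} = - \frac{74}{141 \frac{1}{\left(\frac{-9 + 5 \cdot 19}{2 \cdot 19} + 2 \left(-3\right)^{2}\right) + 312}} = - \frac{74}{141 \frac{1}{\left(\frac{1}{2} \cdot \frac{1}{19} \left(-9 + 95\right) + 2 \cdot 9\right) + 312}} = - \frac{74}{141 \frac{1}{\left(\frac{1}{2} \cdot \frac{1}{19} \cdot 86 + 18\right) + 312}} = - \frac{74}{141 \frac{1}{\left(\frac{43}{19} + 18\right) + 312}} = - \frac{74}{141 \frac{1}{\frac{385}{19} + 312}} = - \frac{74}{141 \frac{1}{\frac{6313}{19}}} = - \frac{74}{141 \cdot \frac{19}{6313}} = - \frac{74}{\frac{2679}{6313}} = \left(-74\right) \frac{6313}{2679} = - \frac{467162}{2679}$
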